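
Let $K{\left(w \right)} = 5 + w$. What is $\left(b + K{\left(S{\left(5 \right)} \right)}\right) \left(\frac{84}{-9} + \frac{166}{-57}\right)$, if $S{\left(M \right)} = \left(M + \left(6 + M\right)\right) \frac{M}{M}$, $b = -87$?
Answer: $\frac{15356}{19} \approx 808.21$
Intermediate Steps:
$S{\left(M \right)} = 6 + 2 M$ ($S{\left(M \right)} = \left(6 + 2 M\right) 1 = 6 + 2 M$)
$\left(b + K{\left(S{\left(5 \right)} \right)}\right) \left(\frac{84}{-9} + \frac{166}{-57}\right) = \left(-87 + \left(5 + \left(6 + 2 \cdot 5\right)\right)\right) \left(\frac{84}{-9} + \frac{166}{-57}\right) = \left(-87 + \left(5 + \left(6 + 10\right)\right)\right) \left(84 \left(- \frac{1}{9}\right) + 166 \left(- \frac{1}{57}\right)\right) = \left(-87 + \left(5 + 16\right)\right) \left(- \frac{28}{3} - \frac{166}{57}\right) = \left(-87 + 21\right) \left(- \frac{698}{57}\right) = \left(-66\right) \left(- \frac{698}{57}\right) = \frac{15356}{19}$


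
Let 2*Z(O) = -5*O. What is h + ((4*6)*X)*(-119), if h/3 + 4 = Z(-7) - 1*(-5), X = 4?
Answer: -22737/2 ≈ -11369.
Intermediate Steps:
Z(O) = -5*O/2 (Z(O) = (-5*O)/2 = -5*O/2)
h = 111/2 (h = -12 + 3*(-5/2*(-7) - 1*(-5)) = -12 + 3*(35/2 + 5) = -12 + 3*(45/2) = -12 + 135/2 = 111/2 ≈ 55.500)
h + ((4*6)*X)*(-119) = 111/2 + ((4*6)*4)*(-119) = 111/2 + (24*4)*(-119) = 111/2 + 96*(-119) = 111/2 - 11424 = -22737/2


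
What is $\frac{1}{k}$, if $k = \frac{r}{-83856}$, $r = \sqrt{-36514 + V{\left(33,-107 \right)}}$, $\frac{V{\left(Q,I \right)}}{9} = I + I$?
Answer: $\frac{20964 i \sqrt{10}}{155} \approx 427.7 i$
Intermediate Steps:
$V{\left(Q,I \right)} = 18 I$ ($V{\left(Q,I \right)} = 9 \left(I + I\right) = 9 \cdot 2 I = 18 I$)
$r = 62 i \sqrt{10}$ ($r = \sqrt{-36514 + 18 \left(-107\right)} = \sqrt{-36514 - 1926} = \sqrt{-38440} = 62 i \sqrt{10} \approx 196.06 i$)
$k = - \frac{31 i \sqrt{10}}{41928}$ ($k = \frac{62 i \sqrt{10}}{-83856} = 62 i \sqrt{10} \left(- \frac{1}{83856}\right) = - \frac{31 i \sqrt{10}}{41928} \approx - 0.0023381 i$)
$\frac{1}{k} = \frac{1}{\left(- \frac{31}{41928}\right) i \sqrt{10}} = \frac{20964 i \sqrt{10}}{155}$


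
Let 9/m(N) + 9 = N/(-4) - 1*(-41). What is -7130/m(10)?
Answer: -210335/9 ≈ -23371.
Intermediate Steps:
m(N) = 9/(32 - N/4) (m(N) = 9/(-9 + (N/(-4) - 1*(-41))) = 9/(-9 + (N*(-¼) + 41)) = 9/(-9 + (-N/4 + 41)) = 9/(-9 + (41 - N/4)) = 9/(32 - N/4))
-7130/m(10) = -7130/((-36/(-128 + 10))) = -7130/((-36/(-118))) = -7130/((-36*(-1/118))) = -7130/18/59 = -7130*59/18 = -210335/9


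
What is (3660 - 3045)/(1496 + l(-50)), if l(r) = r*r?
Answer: 205/1332 ≈ 0.15390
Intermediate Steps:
l(r) = r**2
(3660 - 3045)/(1496 + l(-50)) = (3660 - 3045)/(1496 + (-50)**2) = 615/(1496 + 2500) = 615/3996 = 615*(1/3996) = 205/1332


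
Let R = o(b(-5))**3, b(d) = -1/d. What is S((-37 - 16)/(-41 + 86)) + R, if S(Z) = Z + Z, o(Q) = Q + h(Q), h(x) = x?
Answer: -2578/1125 ≈ -2.2916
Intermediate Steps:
o(Q) = 2*Q (o(Q) = Q + Q = 2*Q)
S(Z) = 2*Z
R = 8/125 (R = (2*(-1/(-5)))**3 = (2*(-1*(-1/5)))**3 = (2*(1/5))**3 = (2/5)**3 = 8/125 ≈ 0.064000)
S((-37 - 16)/(-41 + 86)) + R = 2*((-37 - 16)/(-41 + 86)) + 8/125 = 2*(-53/45) + 8/125 = -106/45 + 8/125 = -2578/1125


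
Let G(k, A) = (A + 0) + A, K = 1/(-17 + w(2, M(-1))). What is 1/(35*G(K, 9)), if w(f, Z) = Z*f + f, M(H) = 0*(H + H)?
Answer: 1/630 ≈ 0.0015873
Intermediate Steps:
M(H) = 0 (M(H) = 0*(2*H) = 0)
w(f, Z) = f + Z*f
K = -1/15 (K = 1/(-17 + 2*(1 + 0)) = 1/(-17 + 2*1) = 1/(-17 + 2) = 1/(-15) = -1/15 ≈ -0.066667)
G(k, A) = 2*A (G(k, A) = A + A = 2*A)
1/(35*G(K, 9)) = 1/(35*(2*9)) = 1/(35*18) = 1/630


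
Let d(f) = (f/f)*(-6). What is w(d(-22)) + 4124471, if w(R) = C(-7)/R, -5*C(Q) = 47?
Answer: 123734177/30 ≈ 4.1245e+6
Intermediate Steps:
d(f) = -6 (d(f) = 1*(-6) = -6)
C(Q) = -47/5 (C(Q) = -⅕*47 = -47/5)
w(R) = -47/(5*R)
w(d(-22)) + 4124471 = -47/5/(-6) + 4124471 = -47/5*(-⅙) + 4124471 = 47/30 + 4124471 = 123734177/30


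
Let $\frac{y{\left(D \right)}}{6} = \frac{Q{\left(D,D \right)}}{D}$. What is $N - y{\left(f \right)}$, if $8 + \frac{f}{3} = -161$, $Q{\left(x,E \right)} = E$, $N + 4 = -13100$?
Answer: $-13110$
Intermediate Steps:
$N = -13104$ ($N = -4 - 13100 = -13104$)
$f = -507$ ($f = -24 + 3 \left(-161\right) = -24 - 483 = -507$)
$y{\left(D \right)} = 6$ ($y{\left(D \right)} = 6 \frac{D}{D} = 6 \cdot 1 = 6$)
$N - y{\left(f \right)} = -13104 - 6 = -13110$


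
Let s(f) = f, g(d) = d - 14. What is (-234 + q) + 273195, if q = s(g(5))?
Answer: 272952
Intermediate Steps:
g(d) = -14 + d
q = -9 (q = -14 + 5 = -9)
(-234 + q) + 273195 = (-234 - 9) + 273195 = -243 + 273195 = 272952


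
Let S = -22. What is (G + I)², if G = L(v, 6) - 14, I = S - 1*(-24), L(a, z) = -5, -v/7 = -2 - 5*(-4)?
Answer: 289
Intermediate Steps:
v = -126 (v = -7*(-2 - 5*(-4)) = -7*(-2 + 20) = -7*18 = -126)
I = 2 (I = -22 - 1*(-24) = -22 + 24 = 2)
G = -19 (G = -5 - 14 = -19)
(G + I)² = (-19 + 2)² = (-17)² = 289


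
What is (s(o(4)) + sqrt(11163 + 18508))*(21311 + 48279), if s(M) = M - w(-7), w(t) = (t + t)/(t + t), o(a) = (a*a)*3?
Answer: 3270730 + 69590*sqrt(29671) ≈ 1.5258e+7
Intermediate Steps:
o(a) = 3*a**2 (o(a) = a**2*3 = 3*a**2)
w(t) = 1 (w(t) = (2*t)/((2*t)) = (2*t)*(1/(2*t)) = 1)
s(M) = -1 + M (s(M) = M - 1*1 = M - 1 = -1 + M)
(s(o(4)) + sqrt(11163 + 18508))*(21311 + 48279) = ((-1 + 3*4**2) + sqrt(11163 + 18508))*(21311 + 48279) = ((-1 + 3*16) + sqrt(29671))*69590 = ((-1 + 48) + sqrt(29671))*69590 = (47 + sqrt(29671))*69590 = 3270730 + 69590*sqrt(29671)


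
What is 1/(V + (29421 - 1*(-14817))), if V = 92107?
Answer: 1/136345 ≈ 7.3343e-6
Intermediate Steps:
1/(V + (29421 - 1*(-14817))) = 1/(92107 + (29421 - 1*(-14817))) = 1/(92107 + (29421 + 14817)) = 1/(92107 + 44238) = 1/136345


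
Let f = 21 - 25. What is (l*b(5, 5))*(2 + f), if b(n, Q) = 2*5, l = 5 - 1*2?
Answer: -60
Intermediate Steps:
l = 3 (l = 5 - 2 = 3)
f = -4
b(n, Q) = 10
(l*b(5, 5))*(2 + f) = (3*10)*(2 - 4) = 30*(-2) = -60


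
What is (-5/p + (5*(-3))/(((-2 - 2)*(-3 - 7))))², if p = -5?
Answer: 25/64 ≈ 0.39063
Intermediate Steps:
(-5/p + (5*(-3))/(((-2 - 2)*(-3 - 7))))² = (-5/(-5) + (5*(-3))/(((-2 - 2)*(-3 - 7))))² = (-5*(-⅕) - 15/((-4*(-10))))² = (1 - 15/40)² = (1 - 15*1/40)² = (1 - 3/8)² = (5/8)² = 25/64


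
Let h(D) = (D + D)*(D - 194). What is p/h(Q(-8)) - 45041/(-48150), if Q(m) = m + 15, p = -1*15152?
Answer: 423743069/63028350 ≈ 6.7231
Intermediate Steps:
p = -15152
Q(m) = 15 + m
h(D) = 2*D*(-194 + D) (h(D) = (2*D)*(-194 + D) = 2*D*(-194 + D))
p/h(Q(-8)) - 45041/(-48150) = -15152*1/(2*(-194 + (15 - 8))*(15 - 8)) - 45041/(-48150) = -15152*1/(14*(-194 + 7)) - 45041*(-1/48150) = -15152/(2*7*(-187)) + 45041/48150 = -15152/(-2618) + 45041/48150 = -15152*(-1/2618) + 45041/48150 = 7576/1309 + 45041/48150 = 423743069/63028350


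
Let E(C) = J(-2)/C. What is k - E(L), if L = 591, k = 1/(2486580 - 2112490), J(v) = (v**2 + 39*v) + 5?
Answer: 8604267/73695730 ≈ 0.11675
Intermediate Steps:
J(v) = 5 + v**2 + 39*v
k = 1/374090 ≈ 2.6732e-6
E(C) = -69/C (E(C) = (5 + (-2)**2 + 39*(-2))/C = (5 + 4 - 78)/C = -69/C)
k - E(L) = 1/374090 - (-69)/591 = 1/374090 - 1*(-23/197) = 1/374090 + 23/197 = 8604267/73695730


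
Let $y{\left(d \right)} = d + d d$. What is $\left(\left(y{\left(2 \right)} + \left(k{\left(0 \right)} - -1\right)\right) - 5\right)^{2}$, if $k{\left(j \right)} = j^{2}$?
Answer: $4$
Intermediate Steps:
$y{\left(d \right)} = d + d^{2}$
$\left(\left(y{\left(2 \right)} + \left(k{\left(0 \right)} - -1\right)\right) - 5\right)^{2} = \left(\left(2 \left(1 + 2\right) + \left(0^{2} - -1\right)\right) - 5\right)^{2} = \left(\left(2 \cdot 3 + \left(0 + 1\right)\right) - 5\right)^{2} = \left(\left(6 + 1\right) - 5\right)^{2} = \left(7 - 5\right)^{2} = 2^{2} = 4$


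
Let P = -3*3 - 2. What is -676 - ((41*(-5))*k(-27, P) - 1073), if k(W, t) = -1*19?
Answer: -3498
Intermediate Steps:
P = -11 (P = -9 - 2 = -11)
k(W, t) = -19
-676 - ((41*(-5))*k(-27, P) - 1073) = -676 - ((41*(-5))*(-19) - 1073) = -676 - (-205*(-19) - 1073) = -676 - (3895 - 1073) = -676 - 1*2822 = -676 - 2822 = -3498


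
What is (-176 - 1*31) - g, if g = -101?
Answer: -106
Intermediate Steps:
(-176 - 1*31) - g = (-176 - 1*31) - 1*(-101) = (-176 - 31) + 101 = -207 + 101 = -106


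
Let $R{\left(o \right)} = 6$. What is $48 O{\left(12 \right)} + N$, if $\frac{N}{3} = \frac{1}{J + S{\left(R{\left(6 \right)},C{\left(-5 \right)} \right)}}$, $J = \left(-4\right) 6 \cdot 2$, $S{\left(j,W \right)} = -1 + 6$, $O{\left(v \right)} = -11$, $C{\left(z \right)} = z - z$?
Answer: $- \frac{22707}{43} \approx -528.07$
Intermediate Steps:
$C{\left(z \right)} = 0$
$S{\left(j,W \right)} = 5$
$J = -48$ ($J = \left(-24\right) 2 = -48$)
$N = - \frac{3}{43}$ ($N = \frac{3}{-48 + 5} = \frac{3}{-43} = 3 \left(- \frac{1}{43}\right) = - \frac{3}{43} \approx -0.069767$)
$48 O{\left(12 \right)} + N = 48 \left(-11\right) - \frac{3}{43} = -528 - \frac{3}{43} = - \frac{22707}{43}$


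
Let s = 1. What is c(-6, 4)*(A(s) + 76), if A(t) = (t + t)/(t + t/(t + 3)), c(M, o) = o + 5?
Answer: 3492/5 ≈ 698.40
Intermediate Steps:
c(M, o) = 5 + o
A(t) = 2*t/(t + t/(3 + t)) (A(t) = (2*t)/(t + t/(3 + t)) = 2*t/(t + t/(3 + t)))
c(-6, 4)*(A(s) + 76) = (5 + 4)*(2*(3 + 1)/(4 + 1) + 76) = 9*(2*4/5 + 76) = 9*(2*(⅕)*4 + 76) = 9*(8/5 + 76) = 9*(388/5) = 3492/5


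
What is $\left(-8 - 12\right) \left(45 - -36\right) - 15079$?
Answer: $-16699$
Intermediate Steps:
$\left(-8 - 12\right) \left(45 - -36\right) - 15079 = - 20 \left(45 + 36\right) - 15079 = \left(-20\right) 81 - 15079 = -1620 - 15079 = -16699$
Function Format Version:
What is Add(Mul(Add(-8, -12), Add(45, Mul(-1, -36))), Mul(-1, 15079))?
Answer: -16699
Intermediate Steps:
Add(Mul(Add(-8, -12), Add(45, Mul(-1, -36))), Mul(-1, 15079)) = Add(Mul(-20, Add(45, 36)), -15079) = Add(Mul(-20, 81), -15079) = Add(-1620, -15079) = -16699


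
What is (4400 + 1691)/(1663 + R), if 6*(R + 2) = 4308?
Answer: 6091/2379 ≈ 2.5603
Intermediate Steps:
R = 716 (R = -2 + (⅙)*4308 = -2 + 718 = 716)
(4400 + 1691)/(1663 + R) = (4400 + 1691)/(1663 + 716) = 6091/2379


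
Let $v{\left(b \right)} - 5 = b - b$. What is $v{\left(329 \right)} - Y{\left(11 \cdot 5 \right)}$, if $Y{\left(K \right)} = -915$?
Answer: $920$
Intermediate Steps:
$v{\left(b \right)} = 5$ ($v{\left(b \right)} = 5 + \left(b - b\right) = 5 + 0 = 5$)
$v{\left(329 \right)} - Y{\left(11 \cdot 5 \right)} = 5 - -915 = 5 + 915 = 920$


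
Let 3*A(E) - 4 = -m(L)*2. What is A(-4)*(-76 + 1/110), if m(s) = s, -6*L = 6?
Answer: -8359/55 ≈ -151.98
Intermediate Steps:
L = -1 (L = -⅙*6 = -1)
A(E) = 2 (A(E) = 4/3 + (-1*(-1)*2)/3 = 4/3 + (1*2)/3 = 4/3 + (⅓)*2 = 4/3 + ⅔ = 2)
A(-4)*(-76 + 1/110) = 2*(-76 + 1/110) = 2*(-8359/110) = -8359/55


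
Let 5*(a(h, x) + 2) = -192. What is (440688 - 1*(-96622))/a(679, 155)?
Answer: -1343275/101 ≈ -13300.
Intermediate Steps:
a(h, x) = -202/5 (a(h, x) = -2 + (⅕)*(-192) = -2 - 192/5 = -202/5)
(440688 - 1*(-96622))/a(679, 155) = (440688 - 1*(-96622))/(-202/5) = (440688 + 96622)*(-5/202) = 537310*(-5/202) = -1343275/101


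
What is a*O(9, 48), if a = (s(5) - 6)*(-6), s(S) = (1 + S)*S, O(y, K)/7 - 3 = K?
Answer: -51408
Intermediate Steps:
O(y, K) = 21 + 7*K
s(S) = S*(1 + S)
a = -144 (a = (5*(1 + 5) - 6)*(-6) = (5*6 - 6)*(-6) = (30 - 6)*(-6) = 24*(-6) = -144)
a*O(9, 48) = -144*(21 + 7*48) = -144*(21 + 336) = -144*357 = -51408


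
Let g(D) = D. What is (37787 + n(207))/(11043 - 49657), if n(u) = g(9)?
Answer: -18898/19307 ≈ -0.97882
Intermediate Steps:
n(u) = 9
(37787 + n(207))/(11043 - 49657) = (37787 + 9)/(11043 - 49657) = 37796/(-38614) = 37796*(-1/38614) = -18898/19307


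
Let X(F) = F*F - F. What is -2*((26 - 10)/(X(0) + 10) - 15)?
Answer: 134/5 ≈ 26.800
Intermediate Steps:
X(F) = F² - F
-2*((26 - 10)/(X(0) + 10) - 15) = -2*((26 - 10)/(0*(-1 + 0) + 10) - 15) = -2*(16/(0*(-1) + 10) - 15) = -2*(16/(0 + 10) - 15) = -2*(16/10 - 15) = -2*(16*(⅒) - 15) = -2*(8/5 - 15) = -2*(-67/5) = 134/5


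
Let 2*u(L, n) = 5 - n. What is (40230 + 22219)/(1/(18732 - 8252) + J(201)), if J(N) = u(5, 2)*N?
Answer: 654465520/3159721 ≈ 207.13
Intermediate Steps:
u(L, n) = 5/2 - n/2 (u(L, n) = (5 - n)/2 = 5/2 - n/2)
J(N) = 3*N/2 (J(N) = (5/2 - ½*2)*N = (5/2 - 1)*N = 3*N/2)
(40230 + 22219)/(1/(18732 - 8252) + J(201)) = (40230 + 22219)/(1/(18732 - 8252) + (3/2)*201) = 62449/(1/10480 + 603/2) = 62449/(3159721/10480) = 62449*(10480/3159721) = 654465520/3159721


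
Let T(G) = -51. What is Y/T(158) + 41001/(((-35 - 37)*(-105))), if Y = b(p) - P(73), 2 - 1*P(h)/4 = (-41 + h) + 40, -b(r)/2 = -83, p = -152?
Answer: -142301/42840 ≈ -3.3217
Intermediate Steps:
b(r) = 166 (b(r) = -2*(-83) = 166)
P(h) = 12 - 4*h (P(h) = 8 - 4*((-41 + h) + 40) = 8 - 4*(-1 + h) = 8 + (4 - 4*h) = 12 - 4*h)
Y = 446 (Y = 166 - (12 - 4*73) = 166 - (12 - 292) = 166 - 1*(-280) = 166 + 280 = 446)
Y/T(158) + 41001/(((-35 - 37)*(-105))) = 446/(-51) + 41001/(((-35 - 37)*(-105))) = 446*(-1/51) + 41001/((-72*(-105))) = -446/51 + 41001/7560 = -446/51 + 41001*(1/7560) = -446/51 + 13667/2520 = -142301/42840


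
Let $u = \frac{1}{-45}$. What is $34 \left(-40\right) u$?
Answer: $\frac{272}{9} \approx 30.222$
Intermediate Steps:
$u = - \frac{1}{45} \approx -0.022222$
$34 \left(-40\right) u = 34 \left(-40\right) \left(- \frac{1}{45}\right) = \left(-1360\right) \left(- \frac{1}{45}\right) = \frac{272}{9}$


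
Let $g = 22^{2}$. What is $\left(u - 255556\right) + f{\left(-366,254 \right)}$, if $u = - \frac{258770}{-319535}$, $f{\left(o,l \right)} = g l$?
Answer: $- \frac{8475294586}{63907} \approx -1.3262 \cdot 10^{5}$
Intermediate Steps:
$g = 484$
$f{\left(o,l \right)} = 484 l$
$u = \frac{51754}{63907}$ ($u = \left(-258770\right) \left(- \frac{1}{319535}\right) = \frac{51754}{63907} \approx 0.80983$)
$\left(u - 255556\right) + f{\left(-366,254 \right)} = \left(\frac{51754}{63907} - 255556\right) + 484 \cdot 254 = - \frac{16331765538}{63907} + 122936 = - \frac{8475294586}{63907}$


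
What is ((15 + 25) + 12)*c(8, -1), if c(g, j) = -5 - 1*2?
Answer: -364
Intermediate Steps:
c(g, j) = -7 (c(g, j) = -5 - 2 = -7)
((15 + 25) + 12)*c(8, -1) = ((15 + 25) + 12)*(-7) = (40 + 12)*(-7) = 52*(-7) = -364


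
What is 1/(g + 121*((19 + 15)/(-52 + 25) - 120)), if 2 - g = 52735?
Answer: -27/1819945 ≈ -1.4836e-5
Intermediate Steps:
g = -52733 (g = 2 - 1*52735 = 2 - 52735 = -52733)
1/(g + 121*((19 + 15)/(-52 + 25) - 120)) = 1/(-52733 + 121*((19 + 15)/(-52 + 25) - 120)) = 1/(-52733 + 121*(34/(-27) - 120)) = 1/(-52733 + 121*(34*(-1/27) - 120)) = 1/(-52733 + 121*(-34/27 - 120)) = 1/(-52733 + 121*(-3274/27)) = 1/(-52733 - 396154/27) = 1/(-1819945/27) = -27/1819945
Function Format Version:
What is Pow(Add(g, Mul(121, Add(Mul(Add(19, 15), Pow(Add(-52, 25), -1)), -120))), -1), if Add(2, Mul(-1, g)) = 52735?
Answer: Rational(-27, 1819945) ≈ -1.4836e-5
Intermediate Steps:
g = -52733 (g = Add(2, Mul(-1, 52735)) = Add(2, -52735) = -52733)
Pow(Add(g, Mul(121, Add(Mul(Add(19, 15), Pow(Add(-52, 25), -1)), -120))), -1) = Pow(Add(-52733, Mul(121, Add(Mul(Add(19, 15), Pow(Add(-52, 25), -1)), -120))), -1) = Pow(Add(-52733, Mul(121, Add(Mul(34, Pow(-27, -1)), -120))), -1) = Pow(Add(-52733, Mul(121, Add(Mul(34, Rational(-1, 27)), -120))), -1) = Pow(Add(-52733, Mul(121, Add(Rational(-34, 27), -120))), -1) = Pow(Add(-52733, Mul(121, Rational(-3274, 27))), -1) = Pow(Add(-52733, Rational(-396154, 27)), -1) = Pow(Rational(-1819945, 27), -1) = Rational(-27, 1819945)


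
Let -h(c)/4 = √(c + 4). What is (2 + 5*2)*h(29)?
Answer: -48*√33 ≈ -275.74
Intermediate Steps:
h(c) = -4*√(4 + c) (h(c) = -4*√(c + 4) = -4*√(4 + c))
(2 + 5*2)*h(29) = (2 + 5*2)*(-4*√(4 + 29)) = (2 + 10)*(-4*√33) = 12*(-4*√33) = -48*√33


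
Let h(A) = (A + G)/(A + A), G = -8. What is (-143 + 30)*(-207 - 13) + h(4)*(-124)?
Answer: 24922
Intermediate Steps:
h(A) = (-8 + A)/(2*A) (h(A) = (A - 8)/(A + A) = (-8 + A)/((2*A)) = (-8 + A)*(1/(2*A)) = (-8 + A)/(2*A))
(-143 + 30)*(-207 - 13) + h(4)*(-124) = (-143 + 30)*(-207 - 13) + ((1/2)*(-8 + 4)/4)*(-124) = -113*(-220) + ((1/2)*(1/4)*(-4))*(-124) = 24860 - 1/2*(-124) = 24860 + 62 = 24922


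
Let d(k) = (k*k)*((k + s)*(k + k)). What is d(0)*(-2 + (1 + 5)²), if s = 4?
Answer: 0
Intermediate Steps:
d(k) = 2*k³*(4 + k) (d(k) = (k*k)*((k + 4)*(k + k)) = k²*((4 + k)*(2*k)) = k²*(2*k*(4 + k)) = 2*k³*(4 + k))
d(0)*(-2 + (1 + 5)²) = (2*0³*(4 + 0))*(-2 + (1 + 5)²) = (2*0*4)*(-2 + 6²) = 0*(-2 + 36) = 0*34 = 0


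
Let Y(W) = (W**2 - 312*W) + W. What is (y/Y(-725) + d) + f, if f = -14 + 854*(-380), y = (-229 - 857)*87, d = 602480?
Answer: 3599399071/12950 ≈ 2.7795e+5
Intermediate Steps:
Y(W) = W**2 - 311*W
y = -94482 (y = -1086*87 = -94482)
f = -324534 (f = -14 - 324520 = -324534)
(y/Y(-725) + d) + f = (-94482*(-1/(725*(-311 - 725))) + 602480) - 324534 = (-94482/((-725*(-1036))) + 602480) - 324534 = (-94482/751100 + 602480) - 324534 = (-94482*1/751100 + 602480) - 324534 = (-1629/12950 + 602480) - 324534 = 7802114371/12950 - 324534 = 3599399071/12950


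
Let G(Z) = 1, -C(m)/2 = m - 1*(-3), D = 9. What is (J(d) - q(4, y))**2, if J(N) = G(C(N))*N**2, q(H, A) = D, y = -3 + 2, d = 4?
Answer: 49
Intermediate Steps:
y = -1
C(m) = -6 - 2*m (C(m) = -2*(m - 1*(-3)) = -2*(m + 3) = -2*(3 + m) = -6 - 2*m)
q(H, A) = 9
J(N) = N**2 (J(N) = 1*N**2 = N**2)
(J(d) - q(4, y))**2 = (4**2 - 1*9)**2 = (16 - 9)**2 = 7**2 = 49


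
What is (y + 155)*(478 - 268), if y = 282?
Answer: 91770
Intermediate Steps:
(y + 155)*(478 - 268) = (282 + 155)*(478 - 268) = 437*210 = 91770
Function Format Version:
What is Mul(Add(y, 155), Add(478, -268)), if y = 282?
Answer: 91770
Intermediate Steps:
Mul(Add(y, 155), Add(478, -268)) = Mul(Add(282, 155), Add(478, -268)) = Mul(437, 210) = 91770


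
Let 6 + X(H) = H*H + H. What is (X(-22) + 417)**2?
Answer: 762129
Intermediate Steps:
X(H) = -6 + H + H**2 (X(H) = -6 + (H*H + H) = -6 + (H**2 + H) = -6 + (H + H**2) = -6 + H + H**2)
(X(-22) + 417)**2 = ((-6 - 22 + (-22)**2) + 417)**2 = ((-6 - 22 + 484) + 417)**2 = (456 + 417)**2 = 873**2 = 762129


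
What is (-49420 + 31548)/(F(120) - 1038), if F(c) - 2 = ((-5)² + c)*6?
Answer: 8936/83 ≈ 107.66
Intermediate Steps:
F(c) = 152 + 6*c (F(c) = 2 + ((-5)² + c)*6 = 2 + (25 + c)*6 = 2 + (150 + 6*c) = 152 + 6*c)
(-49420 + 31548)/(F(120) - 1038) = (-49420 + 31548)/((152 + 6*120) - 1038) = -17872/((152 + 720) - 1038) = -17872/(872 - 1038) = -17872/(-166) = -17872*(-1/166) = 8936/83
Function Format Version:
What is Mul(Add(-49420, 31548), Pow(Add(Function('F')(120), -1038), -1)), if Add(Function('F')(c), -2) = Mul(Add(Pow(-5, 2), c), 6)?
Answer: Rational(8936, 83) ≈ 107.66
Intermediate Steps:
Function('F')(c) = Add(152, Mul(6, c)) (Function('F')(c) = Add(2, Mul(Add(Pow(-5, 2), c), 6)) = Add(2, Mul(Add(25, c), 6)) = Add(2, Add(150, Mul(6, c))) = Add(152, Mul(6, c)))
Mul(Add(-49420, 31548), Pow(Add(Function('F')(120), -1038), -1)) = Mul(Add(-49420, 31548), Pow(Add(Add(152, Mul(6, 120)), -1038), -1)) = Mul(-17872, Pow(Add(Add(152, 720), -1038), -1)) = Mul(-17872, Pow(Add(872, -1038), -1)) = Mul(-17872, Pow(-166, -1)) = Mul(-17872, Rational(-1, 166)) = Rational(8936, 83)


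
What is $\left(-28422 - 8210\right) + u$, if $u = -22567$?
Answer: $-59199$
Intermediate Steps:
$\left(-28422 - 8210\right) + u = \left(-28422 - 8210\right) - 22567 = -36632 - 22567 = -59199$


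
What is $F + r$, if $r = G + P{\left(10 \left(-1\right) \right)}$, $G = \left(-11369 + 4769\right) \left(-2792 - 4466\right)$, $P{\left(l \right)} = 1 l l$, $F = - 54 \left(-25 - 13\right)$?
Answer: $47904952$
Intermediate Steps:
$F = 2052$ ($F = \left(-54\right) \left(-38\right) = 2052$)
$P{\left(l \right)} = l^{2}$ ($P{\left(l \right)} = l l = l^{2}$)
$G = 47902800$ ($G = \left(-6600\right) \left(-7258\right) = 47902800$)
$r = 47902900$ ($r = 47902800 + \left(10 \left(-1\right)\right)^{2} = 47902800 + \left(-10\right)^{2} = 47902800 + 100 = 47902900$)
$F + r = 2052 + 47902900 = 47904952$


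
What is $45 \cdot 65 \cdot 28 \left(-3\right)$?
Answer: $-245700$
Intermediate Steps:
$45 \cdot 65 \cdot 28 \left(-3\right) = 2925 \left(-84\right) = -245700$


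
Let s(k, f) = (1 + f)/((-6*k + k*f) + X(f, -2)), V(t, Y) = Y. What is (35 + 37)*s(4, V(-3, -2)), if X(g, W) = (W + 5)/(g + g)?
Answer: 288/131 ≈ 2.1985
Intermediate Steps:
X(g, W) = (5 + W)/(2*g) (X(g, W) = (5 + W)/((2*g)) = (5 + W)*(1/(2*g)) = (5 + W)/(2*g))
s(k, f) = (1 + f)/(-6*k + 3/(2*f) + f*k) (s(k, f) = (1 + f)/((-6*k + k*f) + (5 - 2)/(2*f)) = (1 + f)/((-6*k + f*k) + (½)*3/f) = (1 + f)/((-6*k + f*k) + 3/(2*f)) = (1 + f)/(-6*k + 3/(2*f) + f*k))
(35 + 37)*s(4, V(-3, -2)) = (35 + 37)*(2*(-2)*(1 - 2)/(3 + 2*(-2)*4*(-6 - 2))) = 72*(2*(-2)*(-1)/(3 + 2*(-2)*4*(-8))) = 72*(2*(-2)*(-1)/(3 + 128)) = 72*(2*(-2)*(-1)/131) = 72*(2*(-2)*(1/131)*(-1)) = 72*(4/131) = 288/131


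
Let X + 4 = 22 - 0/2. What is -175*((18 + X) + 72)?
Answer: -18900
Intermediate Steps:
X = 18 (X = -4 + (22 - 0/2) = -4 + (22 - 1*0) = -4 + (22 + 0) = -4 + 22 = 18)
-175*((18 + X) + 72) = -175*((18 + 18) + 72) = -175*(36 + 72) = -175*108 = -18900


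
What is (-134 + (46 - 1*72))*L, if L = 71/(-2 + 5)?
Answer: -11360/3 ≈ -3786.7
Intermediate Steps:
L = 71/3 ≈ 23.667
(-134 + (46 - 1*72))*L = (-134 + (46 - 1*72))*(71/3) = (-134 + (46 - 72))*(71/3) = (-134 - 26)*(71/3) = -160*71/3 = -11360/3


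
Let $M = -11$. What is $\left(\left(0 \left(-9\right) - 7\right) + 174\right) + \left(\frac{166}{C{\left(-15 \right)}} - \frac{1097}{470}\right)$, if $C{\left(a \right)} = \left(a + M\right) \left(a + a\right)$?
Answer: $\frac{1511114}{9165} \approx 164.88$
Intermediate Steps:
$C{\left(a \right)} = 2 a \left(-11 + a\right)$ ($C{\left(a \right)} = \left(a - 11\right) \left(a + a\right) = \left(-11 + a\right) 2 a = 2 a \left(-11 + a\right)$)
$\left(\left(0 \left(-9\right) - 7\right) + 174\right) + \left(\frac{166}{C{\left(-15 \right)}} - \frac{1097}{470}\right) = \left(\left(0 \left(-9\right) - 7\right) + 174\right) + \left(\frac{166}{2 \left(-15\right) \left(-11 - 15\right)} - \frac{1097}{470}\right) = \left(\left(0 - 7\right) + 174\right) + \left(\frac{166}{2 \left(-15\right) \left(-26\right)} - \frac{1097}{470}\right) = \left(-7 + 174\right) - \left(\frac{1097}{470} - \frac{166}{780}\right) = 167 + \left(166 \cdot \frac{1}{780} - \frac{1097}{470}\right) = 167 + \left(\frac{83}{390} - \frac{1097}{470}\right) = 167 - \frac{19441}{9165} = \frac{1511114}{9165}$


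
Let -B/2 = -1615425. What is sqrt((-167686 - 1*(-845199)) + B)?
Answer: sqrt(3908363) ≈ 1977.0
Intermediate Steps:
B = 3230850 (B = -2*(-1615425) = 3230850)
sqrt((-167686 - 1*(-845199)) + B) = sqrt((-167686 - 1*(-845199)) + 3230850) = sqrt((-167686 + 845199) + 3230850) = sqrt(677513 + 3230850) = sqrt(3908363)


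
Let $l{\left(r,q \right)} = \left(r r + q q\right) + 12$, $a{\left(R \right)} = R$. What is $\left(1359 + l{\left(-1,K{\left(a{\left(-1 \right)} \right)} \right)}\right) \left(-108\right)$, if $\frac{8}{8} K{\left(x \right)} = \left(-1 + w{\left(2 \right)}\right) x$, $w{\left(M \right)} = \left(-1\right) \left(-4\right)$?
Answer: $-149148$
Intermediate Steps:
$w{\left(M \right)} = 4$
$K{\left(x \right)} = 3 x$ ($K{\left(x \right)} = \left(-1 + 4\right) x = 3 x$)
$l{\left(r,q \right)} = 12 + q^{2} + r^{2}$ ($l{\left(r,q \right)} = \left(r^{2} + q^{2}\right) + 12 = \left(q^{2} + r^{2}\right) + 12 = 12 + q^{2} + r^{2}$)
$\left(1359 + l{\left(-1,K{\left(a{\left(-1 \right)} \right)} \right)}\right) \left(-108\right) = \left(1359 + \left(12 + \left(3 \left(-1\right)\right)^{2} + \left(-1\right)^{2}\right)\right) \left(-108\right) = \left(1359 + \left(12 + \left(-3\right)^{2} + 1\right)\right) \left(-108\right) = \left(1359 + \left(12 + 9 + 1\right)\right) \left(-108\right) = \left(1359 + 22\right) \left(-108\right) = 1381 \left(-108\right) = -149148$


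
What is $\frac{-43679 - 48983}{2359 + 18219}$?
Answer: $- \frac{46331}{10289} \approx -4.503$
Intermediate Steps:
$\frac{-43679 - 48983}{2359 + 18219} = - \frac{92662}{20578} = \left(-92662\right) \frac{1}{20578} = - \frac{46331}{10289}$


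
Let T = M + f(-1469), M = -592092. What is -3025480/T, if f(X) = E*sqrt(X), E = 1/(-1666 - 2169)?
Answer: 2026613185018812000/396611927345134913 - 892516600*I*sqrt(1469)/396611927345134913 ≈ 5.1098 - 8.625e-8*I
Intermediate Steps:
E = -1/3835 (E = 1/(-3835) = -1/3835 ≈ -0.00026076)
f(X) = -sqrt(X)/3835
T = -592092 - I*sqrt(1469)/3835 ≈ -5.9209e+5 - 0.0099941*I
-3025480/T = -3025480/(-592092 - I*sqrt(1469)/3835)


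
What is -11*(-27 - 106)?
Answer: 1463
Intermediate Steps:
-11*(-27 - 106) = -11*(-133) = 1463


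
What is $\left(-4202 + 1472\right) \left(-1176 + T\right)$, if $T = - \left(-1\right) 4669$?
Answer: $-9535890$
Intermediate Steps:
$T = 4669$ ($T = \left(-1\right) \left(-4669\right) = 4669$)
$\left(-4202 + 1472\right) \left(-1176 + T\right) = \left(-4202 + 1472\right) \left(-1176 + 4669\right) = \left(-2730\right) 3493 = -9535890$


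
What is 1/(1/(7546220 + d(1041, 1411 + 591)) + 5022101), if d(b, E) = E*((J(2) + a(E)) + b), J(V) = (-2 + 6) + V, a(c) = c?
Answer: 13650318/68553275678119 ≈ 1.9912e-7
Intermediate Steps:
J(V) = 4 + V
d(b, E) = E*(6 + E + b) (d(b, E) = E*(((4 + 2) + E) + b) = E*((6 + E) + b) = E*(6 + E + b))
1/(1/(7546220 + d(1041, 1411 + 591)) + 5022101) = 1/(1/(7546220 + (1411 + 591)*(6 + (1411 + 591) + 1041)) + 5022101) = 1/(1/(7546220 + 2002*(6 + 2002 + 1041)) + 5022101) = 1/(1/(7546220 + 2002*3049) + 5022101) = 1/(1/(7546220 + 6104098) + 5022101) = 1/(1/13650318 + 5022101) = 1/(68553275678119/13650318) = 13650318/68553275678119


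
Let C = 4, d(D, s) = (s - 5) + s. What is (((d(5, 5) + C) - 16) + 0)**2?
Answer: 49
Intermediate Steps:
d(D, s) = -5 + 2*s (d(D, s) = (-5 + s) + s = -5 + 2*s)
(((d(5, 5) + C) - 16) + 0)**2 = ((((-5 + 2*5) + 4) - 16) + 0)**2 = ((((-5 + 10) + 4) - 16) + 0)**2 = (((5 + 4) - 16) + 0)**2 = ((9 - 16) + 0)**2 = (-7 + 0)**2 = (-7)**2 = 49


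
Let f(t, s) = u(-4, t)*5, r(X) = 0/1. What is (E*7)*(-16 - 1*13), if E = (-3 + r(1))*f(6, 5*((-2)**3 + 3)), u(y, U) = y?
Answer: -12180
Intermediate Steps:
r(X) = 0 (r(X) = 0*1 = 0)
f(t, s) = -20 (f(t, s) = -4*5 = -20)
E = 60 (E = (-3 + 0)*(-20) = -3*(-20) = 60)
(E*7)*(-16 - 1*13) = (60*7)*(-16 - 1*13) = 420*(-16 - 13) = 420*(-29) = -12180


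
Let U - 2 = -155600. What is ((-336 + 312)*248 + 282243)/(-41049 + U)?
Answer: -92097/65549 ≈ -1.4050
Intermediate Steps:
U = -155598 (U = 2 - 155600 = -155598)
((-336 + 312)*248 + 282243)/(-41049 + U) = ((-336 + 312)*248 + 282243)/(-41049 - 155598) = (-24*248 + 282243)/(-196647) = (-5952 + 282243)*(-1/196647) = 276291*(-1/196647) = -92097/65549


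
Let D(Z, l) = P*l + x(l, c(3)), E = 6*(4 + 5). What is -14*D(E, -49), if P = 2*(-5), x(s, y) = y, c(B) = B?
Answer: -6902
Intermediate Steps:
E = 54 (E = 6*9 = 54)
P = -10
D(Z, l) = 3 - 10*l (D(Z, l) = -10*l + 3 = 3 - 10*l)
-14*D(E, -49) = -14*(3 - 10*(-49)) = -14*(3 + 490) = -14*493 = -6902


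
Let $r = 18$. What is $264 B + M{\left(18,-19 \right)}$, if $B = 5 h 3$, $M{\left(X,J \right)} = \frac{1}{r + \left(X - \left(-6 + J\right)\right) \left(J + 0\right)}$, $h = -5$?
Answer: $- \frac{15820201}{799} \approx -19800.0$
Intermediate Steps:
$M{\left(X,J \right)} = \frac{1}{18 + J \left(6 + X - J\right)}$ ($M{\left(X,J \right)} = \frac{1}{18 + \left(X - \left(-6 + J\right)\right) \left(J + 0\right)} = \frac{1}{18 + \left(6 + X - J\right) J} = \frac{1}{18 + J \left(6 + X - J\right)}$)
$B = -75$ ($B = 5 \left(-5\right) 3 = \left(-25\right) 3 = -75$)
$264 B + M{\left(18,-19 \right)} = 264 \left(-75\right) + \frac{1}{18 - \left(-19\right)^{2} + 6 \left(-19\right) - 342} = -19800 + \frac{1}{18 - 361 - 114 - 342} = -19800 + \frac{1}{-799} = -19800 - \frac{1}{799} = - \frac{15820201}{799}$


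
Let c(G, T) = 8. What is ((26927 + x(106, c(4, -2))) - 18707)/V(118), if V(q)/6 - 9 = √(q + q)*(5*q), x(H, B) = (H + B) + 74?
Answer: -12612/82151519 + 4960720*√59/246454557 ≈ 0.15446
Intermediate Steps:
x(H, B) = 74 + B + H (x(H, B) = (B + H) + 74 = 74 + B + H)
V(q) = 54 + 30*√2*q^(3/2) (V(q) = 54 + 6*(√(q + q)*(5*q)) = 54 + 6*(√(2*q)*(5*q)) = 54 + 6*((√2*√q)*(5*q)) = 54 + 6*(5*√2*q^(3/2)) = 54 + 30*√2*q^(3/2))
((26927 + x(106, c(4, -2))) - 18707)/V(118) = ((26927 + (74 + 8 + 106)) - 18707)/(54 + 30*√2*118^(3/2)) = ((26927 + 188) - 18707)/(54 + 30*√2*(118*√118)) = (27115 - 18707)/(54 + 7080*√59) = 8408/(54 + 7080*√59)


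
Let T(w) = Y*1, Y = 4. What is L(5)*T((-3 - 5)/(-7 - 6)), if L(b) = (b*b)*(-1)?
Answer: -100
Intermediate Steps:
T(w) = 4 (T(w) = 4*1 = 4)
L(b) = -b² (L(b) = b²*(-1) = -b²)
L(5)*T((-3 - 5)/(-7 - 6)) = -1*5²*4 = -1*25*4 = -25*4 = -100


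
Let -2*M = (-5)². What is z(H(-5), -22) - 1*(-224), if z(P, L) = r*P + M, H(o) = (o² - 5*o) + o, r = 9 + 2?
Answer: 1413/2 ≈ 706.50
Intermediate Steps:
r = 11
M = -25/2 (M = -½*(-5)² = -½*25 = -25/2 ≈ -12.500)
H(o) = o² - 4*o
z(P, L) = -25/2 + 11*P (z(P, L) = 11*P - 25/2 = -25/2 + 11*P)
z(H(-5), -22) - 1*(-224) = (-25/2 + 11*(-5*(-4 - 5))) - 1*(-224) = (-25/2 + 11*(-5*(-9))) + 224 = (-25/2 + 11*45) + 224 = (-25/2 + 495) + 224 = 965/2 + 224 = 1413/2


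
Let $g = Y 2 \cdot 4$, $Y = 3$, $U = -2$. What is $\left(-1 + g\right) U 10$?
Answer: $-460$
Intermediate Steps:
$g = 24$ ($g = 3 \cdot 2 \cdot 4 = 6 \cdot 4 = 24$)
$\left(-1 + g\right) U 10 = \left(-1 + 24\right) \left(-2\right) 10 = 23 \left(-2\right) 10 = \left(-46\right) 10 = -460$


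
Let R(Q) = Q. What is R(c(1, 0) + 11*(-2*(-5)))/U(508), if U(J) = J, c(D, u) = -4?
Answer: 53/254 ≈ 0.20866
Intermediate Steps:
R(c(1, 0) + 11*(-2*(-5)))/U(508) = (-4 + 11*(-2*(-5)))/508 = (-4 + 11*10)*(1/508) = (-4 + 110)*(1/508) = 106*(1/508) = 53/254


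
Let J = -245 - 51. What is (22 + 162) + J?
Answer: -112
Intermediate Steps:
J = -296
(22 + 162) + J = (22 + 162) - 296 = 184 - 296 = -112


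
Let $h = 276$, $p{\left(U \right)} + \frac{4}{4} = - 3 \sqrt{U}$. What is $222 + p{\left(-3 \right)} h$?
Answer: $-54 - 828 i \sqrt{3} \approx -54.0 - 1434.1 i$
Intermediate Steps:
$p{\left(U \right)} = -1 - 3 \sqrt{U}$
$222 + p{\left(-3 \right)} h = 222 + \left(-1 - 3 \sqrt{-3}\right) 276 = 222 + \left(-1 - 3 i \sqrt{3}\right) 276 = 222 - \left(276 + 828 i \sqrt{3}\right) = -54 - 828 i \sqrt{3}$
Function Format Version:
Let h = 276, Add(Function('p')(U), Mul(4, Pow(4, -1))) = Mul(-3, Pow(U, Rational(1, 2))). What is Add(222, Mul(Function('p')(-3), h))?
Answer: Add(-54, Mul(-828, I, Pow(3, Rational(1, 2)))) ≈ Add(-54.000, Mul(-1434.1, I))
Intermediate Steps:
Function('p')(U) = Add(-1, Mul(-3, Pow(U, Rational(1, 2))))
Add(222, Mul(Function('p')(-3), h)) = Add(222, Mul(Add(-1, Mul(-3, Pow(-3, Rational(1, 2)))), 276)) = Add(222, Mul(Add(-1, Mul(-3, Mul(I, Pow(3, Rational(1, 2))))), 276)) = Add(222, Mul(Add(-1, Mul(-3, I, Pow(3, Rational(1, 2)))), 276)) = Add(222, Add(-276, Mul(-828, I, Pow(3, Rational(1, 2))))) = Add(-54, Mul(-828, I, Pow(3, Rational(1, 2))))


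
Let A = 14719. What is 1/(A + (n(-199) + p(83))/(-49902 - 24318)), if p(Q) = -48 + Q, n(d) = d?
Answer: 18555/273111086 ≈ 6.7939e-5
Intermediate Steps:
1/(A + (n(-199) + p(83))/(-49902 - 24318)) = 1/(14719 + (-199 + (-48 + 83))/(-49902 - 24318)) = 1/(14719 + (-199 + 35)/(-74220)) = 1/(14719 - 164*(-1/74220)) = 1/(14719 + 41/18555) = 1/(273111086/18555) = 18555/273111086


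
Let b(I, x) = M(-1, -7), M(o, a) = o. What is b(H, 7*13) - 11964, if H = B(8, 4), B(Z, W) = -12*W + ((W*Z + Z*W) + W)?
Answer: -11965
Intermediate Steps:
B(Z, W) = -11*W + 2*W*Z (B(Z, W) = -12*W + ((W*Z + W*Z) + W) = -12*W + (2*W*Z + W) = -12*W + (W + 2*W*Z) = -11*W + 2*W*Z)
H = 20 (H = 4*(-11 + 2*8) = 4*(-11 + 16) = 4*5 = 20)
b(I, x) = -1
b(H, 7*13) - 11964 = -1 - 11964 = -11965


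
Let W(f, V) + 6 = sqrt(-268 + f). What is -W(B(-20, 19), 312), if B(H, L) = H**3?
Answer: 6 - 2*I*sqrt(2067) ≈ 6.0 - 90.929*I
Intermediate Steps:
W(f, V) = -6 + sqrt(-268 + f)
-W(B(-20, 19), 312) = -(-6 + sqrt(-268 + (-20)**3)) = -(-6 + sqrt(-268 - 8000)) = -(-6 + sqrt(-8268)) = -(-6 + 2*I*sqrt(2067)) = 6 - 2*I*sqrt(2067)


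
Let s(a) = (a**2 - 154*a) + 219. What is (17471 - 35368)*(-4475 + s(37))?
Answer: 153645745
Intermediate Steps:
s(a) = 219 + a**2 - 154*a
(17471 - 35368)*(-4475 + s(37)) = (17471 - 35368)*(-4475 + (219 + 37**2 - 154*37)) = -17897*(-4475 + (219 + 1369 - 5698)) = -17897*(-4475 - 4110) = -17897*(-8585) = 153645745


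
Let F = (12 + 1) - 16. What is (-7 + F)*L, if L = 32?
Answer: -320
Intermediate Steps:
F = -3 (F = 13 - 16 = -3)
(-7 + F)*L = (-7 - 3)*32 = -10*32 = -320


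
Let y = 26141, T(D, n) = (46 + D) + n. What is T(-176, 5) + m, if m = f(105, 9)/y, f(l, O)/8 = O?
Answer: -3267553/26141 ≈ -125.00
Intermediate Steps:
T(D, n) = 46 + D + n
f(l, O) = 8*O
m = 72/26141 (m = (8*9)/26141 = 72*(1/26141) = 72/26141 ≈ 0.0027543)
T(-176, 5) + m = (46 - 176 + 5) + 72/26141 = -125 + 72/26141 = -3267553/26141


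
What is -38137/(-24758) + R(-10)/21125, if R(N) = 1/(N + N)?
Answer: 8056428871/5230127500 ≈ 1.5404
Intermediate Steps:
R(N) = 1/(2*N)
-38137/(-24758) + R(-10)/21125 = -38137/(-24758) + ((½)/(-10))/21125 = -38137*(-1/24758) + ((½)*(-⅒))*(1/21125) = 38137/24758 - 1/20*1/21125 = 38137/24758 - 1/422500 = 8056428871/5230127500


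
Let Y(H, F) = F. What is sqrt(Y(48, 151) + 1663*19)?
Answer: 2*sqrt(7937) ≈ 178.18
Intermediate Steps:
sqrt(Y(48, 151) + 1663*19) = sqrt(151 + 1663*19) = sqrt(151 + 31597) = sqrt(31748) = 2*sqrt(7937)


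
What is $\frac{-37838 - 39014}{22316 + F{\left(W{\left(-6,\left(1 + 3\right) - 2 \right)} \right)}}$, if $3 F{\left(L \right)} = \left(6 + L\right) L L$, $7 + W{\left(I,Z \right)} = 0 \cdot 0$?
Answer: $- \frac{230556}{66899} \approx -3.4463$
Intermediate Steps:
$W{\left(I,Z \right)} = -7$ ($W{\left(I,Z \right)} = -7 + 0 \cdot 0 = -7 + 0 = -7$)
$F{\left(L \right)} = \frac{L^{2} \left(6 + L\right)}{3}$ ($F{\left(L \right)} = \frac{\left(6 + L\right) L L}{3} = \frac{L \left(6 + L\right) L}{3} = \frac{L^{2} \left(6 + L\right)}{3}$)
$\frac{-37838 - 39014}{22316 + F{\left(W{\left(-6,\left(1 + 3\right) - 2 \right)} \right)}} = \frac{-37838 - 39014}{22316 + \frac{\left(-7\right)^{2} \left(6 - 7\right)}{3}} = - \frac{76852}{22316 + \frac{1}{3} \cdot 49 \left(-1\right)} = - \frac{76852}{22316 - \frac{49}{3}} = - \frac{76852}{\frac{66899}{3}} = \left(-76852\right) \frac{3}{66899} = - \frac{230556}{66899}$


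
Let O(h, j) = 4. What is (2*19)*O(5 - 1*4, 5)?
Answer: 152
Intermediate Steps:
(2*19)*O(5 - 1*4, 5) = (2*19)*4 = 38*4 = 152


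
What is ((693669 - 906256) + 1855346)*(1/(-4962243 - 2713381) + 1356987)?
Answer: 17110521032170983233/7675624 ≈ 2.2292e+12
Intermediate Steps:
((693669 - 906256) + 1855346)*(1/(-4962243 - 2713381) + 1356987) = (-212587 + 1855346)*(1/(-7675624) + 1356987) = 1642759*(-1/7675624 + 1356987) = 1642759*(10415721984887/7675624) = 17110521032170983233/7675624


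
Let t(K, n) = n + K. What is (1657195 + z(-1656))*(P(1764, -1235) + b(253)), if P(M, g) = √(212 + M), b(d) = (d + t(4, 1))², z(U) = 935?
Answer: 110371765320 + 3316260*√494 ≈ 1.1045e+11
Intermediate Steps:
t(K, n) = K + n
b(d) = (5 + d)² (b(d) = (d + (4 + 1))² = (d + 5)² = (5 + d)²)
(1657195 + z(-1656))*(P(1764, -1235) + b(253)) = (1657195 + 935)*(√(212 + 1764) + (5 + 253)²) = 1658130*(√1976 + 258²) = 1658130*(2*√494 + 66564) = 1658130*(66564 + 2*√494) = 110371765320 + 3316260*√494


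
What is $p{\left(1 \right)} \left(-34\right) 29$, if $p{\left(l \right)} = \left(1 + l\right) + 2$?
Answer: $-3944$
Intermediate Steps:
$p{\left(l \right)} = 3 + l$
$p{\left(1 \right)} \left(-34\right) 29 = \left(3 + 1\right) \left(-34\right) 29 = 4 \left(-34\right) 29 = \left(-136\right) 29 = -3944$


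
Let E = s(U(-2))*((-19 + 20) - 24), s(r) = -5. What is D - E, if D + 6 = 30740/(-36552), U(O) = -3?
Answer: -1113383/9138 ≈ -121.84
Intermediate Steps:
D = -62513/9138 (D = -6 + 30740/(-36552) = -6 + 30740*(-1/36552) = -6 - 7685/9138 = -62513/9138 ≈ -6.8410)
E = 115 (E = -5*((-19 + 20) - 24) = -5*(1 - 24) = -5*(-23) = 115)
D - E = -62513/9138 - 1*115 = -62513/9138 - 115 = -1113383/9138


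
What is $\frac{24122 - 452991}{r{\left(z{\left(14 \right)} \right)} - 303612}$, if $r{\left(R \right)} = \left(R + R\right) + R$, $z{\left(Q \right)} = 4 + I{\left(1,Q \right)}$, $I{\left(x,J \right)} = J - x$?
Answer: $\frac{428869}{303561} \approx 1.4128$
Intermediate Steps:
$z{\left(Q \right)} = 3 + Q$ ($z{\left(Q \right)} = 4 + \left(Q - 1\right) = 4 + \left(-1 + Q\right) = 3 + Q$)
$r{\left(R \right)} = 3 R$ ($r{\left(R \right)} = 2 R + R = 3 R$)
$\frac{24122 - 452991}{r{\left(z{\left(14 \right)} \right)} - 303612} = \frac{24122 - 452991}{3 \left(3 + 14\right) - 303612} = - \frac{428869}{3 \cdot 17 - 303612} = - \frac{428869}{51 - 303612} = - \frac{428869}{-303561} = \left(-428869\right) \left(- \frac{1}{303561}\right) = \frac{428869}{303561}$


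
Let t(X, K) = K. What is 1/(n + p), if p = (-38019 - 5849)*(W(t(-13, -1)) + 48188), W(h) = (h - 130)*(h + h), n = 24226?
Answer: -1/2125380374 ≈ -4.7050e-10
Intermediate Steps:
W(h) = 2*h*(-130 + h) (W(h) = (-130 + h)*(2*h) = 2*h*(-130 + h))
p = -2125404600 (p = (-38019 - 5849)*(2*(-1)*(-130 - 1) + 48188) = -43868*(2*(-1)*(-131) + 48188) = -43868*(262 + 48188) = -43868*48450 = -2125404600)
1/(n + p) = 1/(24226 - 2125404600) = 1/(-2125380374) = -1/2125380374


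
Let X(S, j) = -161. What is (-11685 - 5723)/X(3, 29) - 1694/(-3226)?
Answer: 28215471/259693 ≈ 108.65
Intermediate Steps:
(-11685 - 5723)/X(3, 29) - 1694/(-3226) = (-11685 - 5723)/(-161) - 1694/(-3226) = -17408*(-1/161) - 1694*(-1/3226) = 17408/161 + 847/1613 = 28215471/259693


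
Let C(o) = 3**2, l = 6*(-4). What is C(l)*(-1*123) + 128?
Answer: -979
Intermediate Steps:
l = -24
C(o) = 9
C(l)*(-1*123) + 128 = 9*(-1*123) + 128 = 9*(-123) + 128 = -1107 + 128 = -979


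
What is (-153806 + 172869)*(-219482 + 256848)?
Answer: 712308058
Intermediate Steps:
(-153806 + 172869)*(-219482 + 256848) = 19063*37366 = 712308058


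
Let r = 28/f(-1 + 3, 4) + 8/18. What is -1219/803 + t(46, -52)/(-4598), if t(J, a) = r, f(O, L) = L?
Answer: -4590769/3020886 ≈ -1.5197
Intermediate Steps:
r = 67/9 (r = 28/4 + 8/18 = 28*(¼) + 8*(1/18) = 7 + 4/9 = 67/9 ≈ 7.4444)
t(J, a) = 67/9
-1219/803 + t(46, -52)/(-4598) = -1219/803 + (67/9)/(-4598) = -1219*1/803 + (67/9)*(-1/4598) = -1219/803 - 67/41382 = -4590769/3020886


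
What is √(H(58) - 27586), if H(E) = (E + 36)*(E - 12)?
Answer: I*√23262 ≈ 152.52*I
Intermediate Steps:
H(E) = (-12 + E)*(36 + E) (H(E) = (36 + E)*(-12 + E) = (-12 + E)*(36 + E))
√(H(58) - 27586) = √((-432 + 58² + 24*58) - 27586) = √((-432 + 3364 + 1392) - 27586) = √(4324 - 27586) = √(-23262) = I*√23262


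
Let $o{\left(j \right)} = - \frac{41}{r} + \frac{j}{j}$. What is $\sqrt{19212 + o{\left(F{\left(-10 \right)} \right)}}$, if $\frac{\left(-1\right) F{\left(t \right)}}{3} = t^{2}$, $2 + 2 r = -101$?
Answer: $\frac{\sqrt{203839163}}{103} \approx 138.61$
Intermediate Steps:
$r = - \frac{103}{2}$ ($r = -1 + \frac{1}{2} \left(-101\right) = -1 - \frac{101}{2} = - \frac{103}{2} \approx -51.5$)
$F{\left(t \right)} = - 3 t^{2}$
$o{\left(j \right)} = \frac{185}{103}$ ($o{\left(j \right)} = - \frac{41}{- \frac{103}{2}} + \frac{j}{j} = \left(-41\right) \left(- \frac{2}{103}\right) + 1 = \frac{82}{103} + 1 = \frac{185}{103}$)
$\sqrt{19212 + o{\left(F{\left(-10 \right)} \right)}} = \sqrt{19212 + \frac{185}{103}} = \sqrt{\frac{1979021}{103}} = \frac{\sqrt{203839163}}{103}$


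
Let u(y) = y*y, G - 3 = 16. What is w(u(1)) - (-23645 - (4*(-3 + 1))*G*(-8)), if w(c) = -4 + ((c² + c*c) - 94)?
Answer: 24765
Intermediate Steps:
G = 19 (G = 3 + 16 = 19)
u(y) = y²
w(c) = -98 + 2*c² (w(c) = -4 + ((c² + c²) - 94) = -4 + (2*c² - 94) = -4 + (-94 + 2*c²) = -98 + 2*c²)
w(u(1)) - (-23645 - (4*(-3 + 1))*G*(-8)) = (-98 + 2*(1²)²) - (-23645 - (4*(-3 + 1))*19*(-8)) = (-98 + 2*1²) - (-23645 - (4*(-2))*19*(-8)) = (-98 + 2*1) - (-23645 - (-8*19)*(-8)) = (-98 + 2) - (-23645 - (-152)*(-8)) = -96 - (-23645 - 1*1216) = -96 - (-23645 - 1216) = -96 - 1*(-24861) = -96 + 24861 = 24765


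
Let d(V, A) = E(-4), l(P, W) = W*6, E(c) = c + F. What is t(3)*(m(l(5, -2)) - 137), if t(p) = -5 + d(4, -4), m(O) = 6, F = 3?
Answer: 786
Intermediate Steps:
E(c) = 3 + c (E(c) = c + 3 = 3 + c)
l(P, W) = 6*W
d(V, A) = -1 (d(V, A) = 3 - 4 = -1)
t(p) = -6 (t(p) = -5 - 1 = -6)
t(3)*(m(l(5, -2)) - 137) = -6*(6 - 137) = -6*(-131) = 786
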